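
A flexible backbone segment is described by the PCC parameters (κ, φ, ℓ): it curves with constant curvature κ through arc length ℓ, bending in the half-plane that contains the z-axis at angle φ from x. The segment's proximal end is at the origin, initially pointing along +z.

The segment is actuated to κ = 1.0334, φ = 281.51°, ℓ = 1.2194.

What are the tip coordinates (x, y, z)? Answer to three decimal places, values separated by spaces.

0.134 -0.658 0.921

θ = κ·ℓ = 1.0334 × 1.2194 = 1.26013 rad
ρ = (1 − cos θ)/κ = (1 − 0.30570)/1.0334 = 0.67186
z = sin θ / κ = 0.95213/1.0334 = 0.92136
x = ρ cos φ = 0.67186 × cos(281.51°) = 0.13406
y = ρ sin φ = 0.67186 × sin(281.51°) = -0.65835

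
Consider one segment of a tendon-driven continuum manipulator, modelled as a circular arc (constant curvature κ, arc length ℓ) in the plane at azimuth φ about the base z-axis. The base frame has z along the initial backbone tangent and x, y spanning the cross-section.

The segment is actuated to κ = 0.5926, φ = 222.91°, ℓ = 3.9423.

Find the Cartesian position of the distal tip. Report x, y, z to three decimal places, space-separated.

θ = κ·ℓ = 0.5926 × 3.9423 = 2.33621 rad
ρ = (1 − cos θ)/κ = (1 − -0.69283)/0.5926 = 2.85662
z = sin θ / κ = 0.72110/0.5926 = 1.21684
x = ρ cos φ = 2.85662 × cos(222.91°) = -2.09226
y = ρ sin φ = 2.85662 × sin(222.91°) = -1.94493

-2.092 -1.945 1.217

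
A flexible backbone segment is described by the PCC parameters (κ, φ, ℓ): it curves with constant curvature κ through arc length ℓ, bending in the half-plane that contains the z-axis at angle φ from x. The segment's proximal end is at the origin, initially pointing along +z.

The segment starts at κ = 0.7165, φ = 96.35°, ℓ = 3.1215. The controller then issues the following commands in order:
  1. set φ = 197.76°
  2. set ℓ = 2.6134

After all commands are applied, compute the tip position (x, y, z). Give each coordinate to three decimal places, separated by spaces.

initial: κ=0.7165, φ=96.35°, ℓ=3.1215
cmd 1: set φ=197.76° → (κ,φ,ℓ)=(0.7165,197.76°,3.1215) → tip=(-2.1501,-0.6887,1.0976)
cmd 2: set ℓ=2.6134 → (κ,φ,ℓ)=(0.7165,197.76°,2.6134) → tip=(-1.7241,-0.5522,1.3326)

-1.724 -0.552 1.333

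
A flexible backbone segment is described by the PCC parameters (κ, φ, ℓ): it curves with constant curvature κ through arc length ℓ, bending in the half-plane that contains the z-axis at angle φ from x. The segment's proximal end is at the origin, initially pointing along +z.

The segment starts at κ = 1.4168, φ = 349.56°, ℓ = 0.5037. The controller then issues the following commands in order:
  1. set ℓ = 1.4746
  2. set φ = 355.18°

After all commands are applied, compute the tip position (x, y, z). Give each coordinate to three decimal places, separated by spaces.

initial: κ=1.4168, φ=349.56°, ℓ=0.5037
cmd 1: set ℓ=1.4746 → (κ,φ,ℓ)=(1.4168,349.56°,1.4746) → tip=(1.0381,-0.1913,0.6131)
cmd 2: set φ=355.18° → (κ,φ,ℓ)=(1.4168,355.18°,1.4746) → tip=(1.0518,-0.0887,0.6131)

1.052 -0.089 0.613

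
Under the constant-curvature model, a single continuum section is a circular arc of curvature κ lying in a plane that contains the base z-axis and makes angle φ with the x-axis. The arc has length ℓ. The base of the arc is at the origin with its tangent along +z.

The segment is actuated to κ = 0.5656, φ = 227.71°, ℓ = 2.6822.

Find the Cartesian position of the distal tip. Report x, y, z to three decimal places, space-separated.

-1.126 -1.238 1.765

θ = κ·ℓ = 0.5656 × 2.6822 = 1.51705 rad
ρ = (1 − cos θ)/κ = (1 − 0.05372)/0.5656 = 1.67306
z = sin θ / κ = 0.99856/0.5656 = 1.76548
x = ρ cos φ = 1.67306 × cos(227.71°) = -1.12577
y = ρ sin φ = 1.67306 × sin(227.71°) = -1.23764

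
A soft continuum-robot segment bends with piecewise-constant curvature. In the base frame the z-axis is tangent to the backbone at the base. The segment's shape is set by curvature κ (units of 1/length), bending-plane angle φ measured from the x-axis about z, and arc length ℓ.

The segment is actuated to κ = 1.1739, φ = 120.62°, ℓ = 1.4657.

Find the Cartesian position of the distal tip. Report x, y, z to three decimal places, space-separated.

θ = κ·ℓ = 1.1739 × 1.4657 = 1.72059 rad
ρ = (1 − cos θ)/κ = (1 − -0.14923)/1.1739 = 0.97898
z = sin θ / κ = 0.98880/1.1739 = 0.84232
x = ρ cos φ = 0.97898 × cos(120.62°) = -0.49864
y = ρ sin φ = 0.97898 × sin(120.62°) = 0.84248

-0.499 0.842 0.842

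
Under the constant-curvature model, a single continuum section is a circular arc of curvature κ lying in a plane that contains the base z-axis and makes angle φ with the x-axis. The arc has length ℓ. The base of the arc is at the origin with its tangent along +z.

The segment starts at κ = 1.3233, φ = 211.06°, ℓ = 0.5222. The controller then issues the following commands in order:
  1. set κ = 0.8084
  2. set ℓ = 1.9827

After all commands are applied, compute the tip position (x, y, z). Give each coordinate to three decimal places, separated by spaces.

initial: κ=1.3233, φ=211.06°, ℓ=0.5222
cmd 1: set κ=0.8084 → (κ,φ,ℓ)=(0.8084,211.06°,0.5222) → tip=(-0.0930,-0.0560,0.5068)
cmd 2: set ℓ=1.9827 → (κ,φ,ℓ)=(0.8084,211.06°,1.9827) → tip=(-1.0936,-0.6586,1.2364)

-1.094 -0.659 1.236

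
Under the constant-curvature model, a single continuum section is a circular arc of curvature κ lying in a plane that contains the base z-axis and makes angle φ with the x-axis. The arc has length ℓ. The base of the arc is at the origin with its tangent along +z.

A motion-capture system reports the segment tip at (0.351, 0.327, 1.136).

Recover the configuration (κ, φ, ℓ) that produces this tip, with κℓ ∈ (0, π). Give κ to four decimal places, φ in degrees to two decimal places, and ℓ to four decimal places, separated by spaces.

0.6309 42.97 1.2666

ρ = √(x²+y²) = √(0.351² + 0.327²) = 0.47972
φ = atan2(y, x) mod 360° = atan2(0.327, 0.351) = 42.9727°
|p|² = ρ² + z² = 0.47972² + 1.136² = 1.52063
κ = 2ρ / |p|² = 2×0.47972 / 1.52063 = 0.63095
θ = 2·atan2(ρ, z) = 2·atan2(0.47972, 1.136) = 0.79914 rad
ℓ = θ/κ = 0.79914/0.63095 = 1.26657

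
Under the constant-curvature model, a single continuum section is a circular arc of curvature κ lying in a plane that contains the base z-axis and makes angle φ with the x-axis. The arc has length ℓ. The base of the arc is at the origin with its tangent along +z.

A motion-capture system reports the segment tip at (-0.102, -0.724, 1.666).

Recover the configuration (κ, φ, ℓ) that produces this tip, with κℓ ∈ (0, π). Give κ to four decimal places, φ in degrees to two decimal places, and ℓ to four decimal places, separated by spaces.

0.4418 261.98 1.8723

ρ = √(x²+y²) = √(-0.102² + -0.724²) = 0.73115
φ = atan2(y, x) mod 360° = atan2(-0.724, -0.102) = 261.9807°
|p|² = ρ² + z² = 0.73115² + 1.666² = 3.31014
κ = 2ρ / |p|² = 2×0.73115 / 3.31014 = 0.44176
θ = 2·atan2(ρ, z) = 2·atan2(0.73115, 1.666) = 0.82711 rad
ℓ = θ/κ = 0.82711/0.44176 = 1.87229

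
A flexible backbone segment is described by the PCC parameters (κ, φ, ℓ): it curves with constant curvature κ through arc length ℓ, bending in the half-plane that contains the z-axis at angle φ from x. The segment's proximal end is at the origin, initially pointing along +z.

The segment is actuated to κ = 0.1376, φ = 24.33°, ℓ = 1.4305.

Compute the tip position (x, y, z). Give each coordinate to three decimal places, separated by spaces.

0.128 0.058 1.421

θ = κ·ℓ = 0.1376 × 1.4305 = 0.19684 rad
ρ = (1 − cos θ)/κ = (1 − 0.98069)/0.1376 = 0.14033
z = sin θ / κ = 0.19557/0.1376 = 1.42128
x = ρ cos φ = 0.14033 × cos(24.33°) = 0.12787
y = ρ sin φ = 0.14033 × sin(24.33°) = 0.05782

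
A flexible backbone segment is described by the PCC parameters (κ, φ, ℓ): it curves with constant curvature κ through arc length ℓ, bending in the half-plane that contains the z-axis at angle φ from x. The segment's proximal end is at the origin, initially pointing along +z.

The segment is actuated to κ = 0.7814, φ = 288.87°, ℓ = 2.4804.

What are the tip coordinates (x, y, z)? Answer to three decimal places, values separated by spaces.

θ = κ·ℓ = 0.7814 × 2.4804 = 1.93818 rad
ρ = (1 − cos θ)/κ = (1 − -0.35918)/0.7814 = 1.73942
z = sin θ / κ = 0.93327/0.7814 = 1.19435
x = ρ cos φ = 1.73942 × cos(288.87°) = 0.56257
y = ρ sin φ = 1.73942 × sin(288.87°) = -1.64593

0.563 -1.646 1.194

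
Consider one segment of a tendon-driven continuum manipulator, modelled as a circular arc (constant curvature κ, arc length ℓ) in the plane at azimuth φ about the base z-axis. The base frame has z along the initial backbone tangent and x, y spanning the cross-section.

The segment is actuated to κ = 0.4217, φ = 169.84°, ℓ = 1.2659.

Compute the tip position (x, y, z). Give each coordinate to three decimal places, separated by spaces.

θ = κ·ℓ = 0.4217 × 1.2659 = 0.53383 rad
ρ = (1 − cos θ)/κ = (1 − 0.86086)/0.4217 = 0.32994
z = sin θ / κ = 0.50883/0.4217 = 1.20663
x = ρ cos φ = 0.32994 × cos(169.84°) = -0.32477
y = ρ sin φ = 0.32994 × sin(169.84°) = 0.05820

-0.325 0.058 1.207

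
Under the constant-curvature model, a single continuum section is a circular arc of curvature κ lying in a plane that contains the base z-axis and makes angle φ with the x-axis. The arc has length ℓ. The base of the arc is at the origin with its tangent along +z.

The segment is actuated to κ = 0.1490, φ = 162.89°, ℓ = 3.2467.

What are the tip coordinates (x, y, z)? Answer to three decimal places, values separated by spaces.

θ = κ·ℓ = 0.1490 × 3.2467 = 0.48376 rad
ρ = (1 − cos θ)/κ = (1 − 0.88525)/0.1490 = 0.77011
z = sin θ / κ = 0.46511/0.1490 = 3.12154
x = ρ cos φ = 0.77011 × cos(162.89°) = -0.73603
y = ρ sin φ = 0.77011 × sin(162.89°) = 0.22657

-0.736 0.227 3.122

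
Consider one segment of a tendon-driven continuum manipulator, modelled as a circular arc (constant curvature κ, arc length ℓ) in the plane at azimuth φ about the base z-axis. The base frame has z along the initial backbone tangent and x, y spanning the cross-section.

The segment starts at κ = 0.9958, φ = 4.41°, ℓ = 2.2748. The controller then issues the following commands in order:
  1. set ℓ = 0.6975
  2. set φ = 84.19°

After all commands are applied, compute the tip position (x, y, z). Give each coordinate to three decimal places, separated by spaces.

initial: κ=0.9958, φ=4.41°, ℓ=2.2748
cmd 1: set ℓ=0.6975 → (κ,φ,ℓ)=(0.9958,4.41°,0.6975) → tip=(0.2320,0.0179,0.6428)
cmd 2: set φ=84.19° → (κ,φ,ℓ)=(0.9958,84.19°,0.6975) → tip=(0.0236,0.2315,0.6428)

0.024 0.231 0.643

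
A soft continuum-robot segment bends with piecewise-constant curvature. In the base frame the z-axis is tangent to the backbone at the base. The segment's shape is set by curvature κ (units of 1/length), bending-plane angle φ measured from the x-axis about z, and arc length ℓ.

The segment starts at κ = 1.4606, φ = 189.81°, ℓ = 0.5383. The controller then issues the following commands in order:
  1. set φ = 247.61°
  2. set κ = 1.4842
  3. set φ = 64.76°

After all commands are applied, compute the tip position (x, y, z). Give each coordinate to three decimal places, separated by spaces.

0.087 0.184 0.483

initial: κ=1.4606, φ=189.81°, ℓ=0.5383
cmd 1: set φ=247.61° → (κ,φ,ℓ)=(1.4606,247.61°,0.5383) → tip=(-0.0765,-0.1858,0.4845)
cmd 2: set κ=1.4842 → (κ,φ,ℓ)=(1.4842,247.61°,0.5383) → tip=(-0.0776,-0.1885,0.4828)
cmd 3: set φ=64.76° → (κ,φ,ℓ)=(1.4842,64.76°,0.5383) → tip=(0.0869,0.1844,0.4828)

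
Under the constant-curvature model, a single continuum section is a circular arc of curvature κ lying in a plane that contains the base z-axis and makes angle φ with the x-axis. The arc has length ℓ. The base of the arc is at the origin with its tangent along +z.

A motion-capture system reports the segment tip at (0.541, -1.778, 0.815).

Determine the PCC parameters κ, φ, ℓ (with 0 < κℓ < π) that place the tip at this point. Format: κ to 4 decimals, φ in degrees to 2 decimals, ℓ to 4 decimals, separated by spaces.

ρ = √(x²+y²) = √(0.541² + -1.778²) = 1.85848
φ = atan2(y, x) mod 360° = atan2(-1.778, 0.541) = 286.9237°
|p|² = ρ² + z² = 1.85848² + 0.815² = 4.11819
κ = 2ρ / |p|² = 2×1.85848 / 4.11819 = 0.90257
θ = 2·atan2(ρ, z) = 2·atan2(1.85848, 0.815) = 2.31504 rad
ℓ = θ/κ = 2.31504/0.90257 = 2.56494

0.9026 286.92 2.5649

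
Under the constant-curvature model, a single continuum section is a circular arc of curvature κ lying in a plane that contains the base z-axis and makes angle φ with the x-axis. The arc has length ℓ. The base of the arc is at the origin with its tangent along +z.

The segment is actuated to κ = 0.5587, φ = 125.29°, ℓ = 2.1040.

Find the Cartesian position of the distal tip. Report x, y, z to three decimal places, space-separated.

θ = κ·ℓ = 0.5587 × 2.1040 = 1.17550 rad
ρ = (1 − cos θ)/κ = (1 − 0.38508)/0.5587 = 1.10063
z = sin θ / κ = 0.92288/0.5587 = 1.65184
x = ρ cos φ = 1.10063 × cos(125.29°) = -0.63585
y = ρ sin φ = 1.10063 × sin(125.29°) = 0.89838

-0.636 0.898 1.652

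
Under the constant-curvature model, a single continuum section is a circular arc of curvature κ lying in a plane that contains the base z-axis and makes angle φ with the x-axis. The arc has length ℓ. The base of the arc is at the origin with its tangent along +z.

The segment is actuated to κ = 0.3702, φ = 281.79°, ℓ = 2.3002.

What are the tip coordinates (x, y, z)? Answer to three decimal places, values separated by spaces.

0.188 -0.902 2.032

θ = κ·ℓ = 0.3702 × 2.3002 = 0.85153 rad
ρ = (1 − cos θ)/κ = (1 − 0.65883)/0.3702 = 0.92158
z = sin θ / κ = 0.75229/0.3702 = 2.03212
x = ρ cos φ = 0.92158 × cos(281.79°) = 0.18830
y = ρ sin φ = 0.92158 × sin(281.79°) = -0.90214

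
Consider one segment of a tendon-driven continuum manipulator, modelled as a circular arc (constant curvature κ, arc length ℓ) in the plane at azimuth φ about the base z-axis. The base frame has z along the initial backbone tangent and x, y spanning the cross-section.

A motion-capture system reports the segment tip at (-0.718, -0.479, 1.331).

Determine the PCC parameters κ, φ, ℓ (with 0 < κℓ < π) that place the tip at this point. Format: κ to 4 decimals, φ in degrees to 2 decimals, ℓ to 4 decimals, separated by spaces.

0.6860 213.71 1.6774

ρ = √(x²+y²) = √(-0.718² + -0.479²) = 0.86311
φ = atan2(y, x) mod 360° = atan2(-0.479, -0.718) = 213.7085°
|p|² = ρ² + z² = 0.86311² + 1.331² = 2.51653
κ = 2ρ / |p|² = 2×0.86311 / 2.51653 = 0.68596
θ = 2·atan2(ρ, z) = 2·atan2(0.86311, 1.331) = 1.15060 rad
ℓ = θ/κ = 1.15060/0.68596 = 1.67736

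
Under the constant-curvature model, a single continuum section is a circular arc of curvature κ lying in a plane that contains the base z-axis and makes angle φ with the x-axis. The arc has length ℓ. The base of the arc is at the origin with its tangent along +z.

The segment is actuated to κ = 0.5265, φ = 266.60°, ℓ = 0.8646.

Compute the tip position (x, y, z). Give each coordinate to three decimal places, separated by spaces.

θ = κ·ℓ = 0.5265 × 0.8646 = 0.45521 rad
ρ = (1 − cos θ)/κ = (1 − 0.89817)/0.5265 = 0.19341
z = sin θ / κ = 0.43965/0.5265 = 0.83505
x = ρ cos φ = 0.19341 × cos(266.60°) = -0.01147
y = ρ sin φ = 0.19341 × sin(266.60°) = -0.19307

-0.011 -0.193 0.835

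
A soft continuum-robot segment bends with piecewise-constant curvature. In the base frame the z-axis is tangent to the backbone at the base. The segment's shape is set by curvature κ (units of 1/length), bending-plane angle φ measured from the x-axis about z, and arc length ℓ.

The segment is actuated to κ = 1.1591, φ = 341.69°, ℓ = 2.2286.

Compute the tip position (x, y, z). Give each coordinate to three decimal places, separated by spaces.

θ = κ·ℓ = 1.1591 × 2.2286 = 2.58317 rad
ρ = (1 − cos θ)/κ = (1 − -0.84809)/1.1591 = 1.59442
z = sin θ / κ = 0.52985/1.1591 = 0.45712
x = ρ cos φ = 1.59442 × cos(341.69°) = 1.51370
y = ρ sin φ = 1.59442 × sin(341.69°) = -0.50090

1.514 -0.501 0.457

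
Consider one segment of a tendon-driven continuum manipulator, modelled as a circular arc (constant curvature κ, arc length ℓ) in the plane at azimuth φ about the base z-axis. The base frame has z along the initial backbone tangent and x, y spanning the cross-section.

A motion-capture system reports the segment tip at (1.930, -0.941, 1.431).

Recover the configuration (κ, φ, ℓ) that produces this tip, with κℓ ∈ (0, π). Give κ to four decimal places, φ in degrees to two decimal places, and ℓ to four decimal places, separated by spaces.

0.6450 334.01 3.0480

ρ = √(x²+y²) = √(1.930² + -0.941²) = 2.14718
φ = atan2(y, x) mod 360° = atan2(-0.941, 1.930) = 334.0078°
|p|² = ρ² + z² = 2.14718² + 1.431² = 6.65814
κ = 2ρ / |p|² = 2×2.14718 / 6.65814 = 0.64498
θ = 2·atan2(ρ, z) = 2·atan2(2.14718, 1.431) = 1.96588 rad
ℓ = θ/κ = 1.96588/0.64498 = 3.04798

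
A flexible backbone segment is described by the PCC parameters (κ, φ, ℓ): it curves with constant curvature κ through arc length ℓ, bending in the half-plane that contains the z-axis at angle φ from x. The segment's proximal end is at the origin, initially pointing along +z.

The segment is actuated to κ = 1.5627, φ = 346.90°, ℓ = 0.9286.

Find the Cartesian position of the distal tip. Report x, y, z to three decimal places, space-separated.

θ = κ·ℓ = 1.5627 × 0.9286 = 1.45112 rad
ρ = (1 − cos θ)/κ = (1 − 0.11939)/1.5627 = 0.56352
z = sin θ / κ = 0.99285/1.5627 = 0.63534
x = ρ cos φ = 0.56352 × cos(346.90°) = 0.54885
y = ρ sin φ = 0.56352 × sin(346.90°) = -0.12772

0.549 -0.128 0.635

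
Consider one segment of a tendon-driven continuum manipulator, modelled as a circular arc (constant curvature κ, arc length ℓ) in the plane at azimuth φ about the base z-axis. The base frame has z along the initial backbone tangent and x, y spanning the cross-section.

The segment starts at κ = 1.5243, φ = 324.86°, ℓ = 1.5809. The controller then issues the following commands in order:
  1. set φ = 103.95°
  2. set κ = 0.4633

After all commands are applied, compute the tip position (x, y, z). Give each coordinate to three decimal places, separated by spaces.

-0.133 0.537 1.443

initial: κ=1.5243, φ=324.86°, ℓ=1.5809
cmd 1: set φ=103.95° → (κ,φ,ℓ)=(1.5243,103.95°,1.5809) → tip=(-0.2758,1.1104,0.4384)
cmd 2: set κ=0.4633 → (κ,φ,ℓ)=(0.4633,103.95°,1.5809) → tip=(-0.1334,0.5372,1.4433)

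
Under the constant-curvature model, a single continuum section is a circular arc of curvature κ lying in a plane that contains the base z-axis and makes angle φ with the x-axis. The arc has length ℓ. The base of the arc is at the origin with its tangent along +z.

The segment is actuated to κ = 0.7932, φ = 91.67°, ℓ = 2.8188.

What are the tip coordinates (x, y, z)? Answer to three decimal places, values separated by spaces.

-0.059 2.038 0.992

θ = κ·ℓ = 0.7932 × 2.8188 = 2.23587 rad
ρ = (1 − cos θ)/κ = (1 − -0.61712)/0.7932 = 2.03873
z = sin θ / κ = 0.78687/0.7932 = 0.99202
x = ρ cos φ = 2.03873 × cos(91.67°) = -0.05941
y = ρ sin φ = 2.03873 × sin(91.67°) = 2.03786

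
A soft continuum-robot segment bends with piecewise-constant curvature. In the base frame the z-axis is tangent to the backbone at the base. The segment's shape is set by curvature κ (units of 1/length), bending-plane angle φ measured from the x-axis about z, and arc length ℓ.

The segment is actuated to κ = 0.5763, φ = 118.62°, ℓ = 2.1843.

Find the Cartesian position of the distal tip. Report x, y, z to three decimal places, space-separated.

θ = κ·ℓ = 0.5763 × 2.1843 = 1.25881 rad
ρ = (1 − cos θ)/κ = (1 − 0.30695)/0.5763 = 1.20259
z = sin θ / κ = 0.95173/0.5763 = 1.65144
x = ρ cos φ = 1.20259 × cos(118.62°) = -0.57604
y = ρ sin φ = 1.20259 × sin(118.62°) = 1.05565

-0.576 1.056 1.651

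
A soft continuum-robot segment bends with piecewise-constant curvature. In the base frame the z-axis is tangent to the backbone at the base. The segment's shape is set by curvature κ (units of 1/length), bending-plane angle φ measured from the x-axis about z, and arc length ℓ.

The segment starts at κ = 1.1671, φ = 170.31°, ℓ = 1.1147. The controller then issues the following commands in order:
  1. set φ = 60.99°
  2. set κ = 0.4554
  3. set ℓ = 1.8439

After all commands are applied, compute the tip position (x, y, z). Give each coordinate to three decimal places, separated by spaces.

initial: κ=1.1671, φ=170.31°, ℓ=1.1147
cmd 1: set φ=60.99° → (κ,φ,ℓ)=(1.1671,60.99°,1.1147) → tip=(0.3048,0.5496,0.8258)
cmd 2: set κ=0.4554 → (κ,φ,ℓ)=(0.4554,60.99°,1.1147) → tip=(0.1343,0.2422,1.0674)
cmd 3: set ℓ=1.8439 → (κ,φ,ℓ)=(0.4554,60.99°,1.8439) → tip=(0.3539,0.6382,1.6347)

0.354 0.638 1.635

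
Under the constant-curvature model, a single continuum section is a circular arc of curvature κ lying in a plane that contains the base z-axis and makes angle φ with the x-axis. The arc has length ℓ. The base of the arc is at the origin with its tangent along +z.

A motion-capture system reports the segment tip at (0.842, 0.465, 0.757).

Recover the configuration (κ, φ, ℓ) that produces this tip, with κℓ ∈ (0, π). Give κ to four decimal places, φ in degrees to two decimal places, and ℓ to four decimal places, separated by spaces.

ρ = √(x²+y²) = √(0.842² + 0.465²) = 0.96187
φ = atan2(y, x) mod 360° = atan2(0.465, 0.842) = 28.9100°
|p|² = ρ² + z² = 0.96187² + 0.757² = 1.49824
κ = 2ρ / |p|² = 2×0.96187 / 1.49824 = 1.28400
θ = 2·atan2(ρ, z) = 2·atan2(0.96187, 0.757) = 1.80805 rad
ℓ = θ/κ = 1.80805/1.28400 = 1.40814

1.2840 28.91 1.4081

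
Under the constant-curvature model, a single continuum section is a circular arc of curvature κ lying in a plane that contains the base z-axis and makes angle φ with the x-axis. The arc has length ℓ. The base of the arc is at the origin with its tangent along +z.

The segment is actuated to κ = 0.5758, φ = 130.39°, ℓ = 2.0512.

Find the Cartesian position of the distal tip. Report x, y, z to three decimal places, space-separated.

-0.698 0.820 1.606

θ = κ·ℓ = 0.5758 × 2.0512 = 1.18108 rad
ρ = (1 − cos θ)/κ = (1 − 0.37993)/0.5758 = 1.07689
z = sin θ / κ = 0.92502/0.5758 = 1.60649
x = ρ cos φ = 1.07689 × cos(130.39°) = -0.69781
y = ρ sin φ = 1.07689 × sin(130.39°) = 0.82022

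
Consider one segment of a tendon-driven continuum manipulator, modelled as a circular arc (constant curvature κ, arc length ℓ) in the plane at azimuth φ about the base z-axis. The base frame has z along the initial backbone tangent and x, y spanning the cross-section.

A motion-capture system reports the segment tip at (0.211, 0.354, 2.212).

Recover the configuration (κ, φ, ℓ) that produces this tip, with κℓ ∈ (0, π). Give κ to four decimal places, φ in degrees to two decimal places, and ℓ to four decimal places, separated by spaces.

0.1628 59.20 2.2628

ρ = √(x²+y²) = √(0.211² + 0.354²) = 0.41211
φ = atan2(y, x) mod 360° = atan2(0.354, 0.211) = 59.2031°
|p|² = ρ² + z² = 0.41211² + 2.212² = 5.06278
κ = 2ρ / |p|² = 2×0.41211 / 5.06278 = 0.16280
θ = 2·atan2(ρ, z) = 2·atan2(0.41211, 2.212) = 0.36839 rad
ℓ = θ/κ = 0.36839/0.16280 = 2.26284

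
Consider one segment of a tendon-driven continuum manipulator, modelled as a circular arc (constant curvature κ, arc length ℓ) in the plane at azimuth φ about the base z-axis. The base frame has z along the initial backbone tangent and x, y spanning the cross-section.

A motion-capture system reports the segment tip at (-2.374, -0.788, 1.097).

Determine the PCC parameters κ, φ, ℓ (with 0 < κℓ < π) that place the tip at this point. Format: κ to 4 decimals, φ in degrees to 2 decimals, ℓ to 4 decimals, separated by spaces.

0.6706 198.36 3.4522

ρ = √(x²+y²) = √(-2.374² + -0.788²) = 2.50136
φ = atan2(y, x) mod 360° = atan2(-0.788, -2.374) = 198.3625°
|p|² = ρ² + z² = 2.50136² + 1.097² = 7.46023
κ = 2ρ / |p|² = 2×2.50136 / 7.46023 = 0.67059
θ = 2·atan2(ρ, z) = 2·atan2(2.50136, 1.097) = 2.31499 rad
ℓ = θ/κ = 2.31499/0.67059 = 3.45219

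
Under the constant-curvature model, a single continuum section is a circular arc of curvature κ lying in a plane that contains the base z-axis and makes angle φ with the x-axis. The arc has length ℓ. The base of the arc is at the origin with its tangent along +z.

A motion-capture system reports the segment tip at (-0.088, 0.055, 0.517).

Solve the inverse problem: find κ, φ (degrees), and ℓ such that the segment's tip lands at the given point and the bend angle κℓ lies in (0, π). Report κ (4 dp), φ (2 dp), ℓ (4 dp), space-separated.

ρ = √(x²+y²) = √(-0.088² + 0.055²) = 0.10377
φ = atan2(y, x) mod 360° = atan2(0.055, -0.088) = 147.9946°
|p|² = ρ² + z² = 0.10377² + 0.517² = 0.27806
κ = 2ρ / |p|² = 2×0.10377 / 0.27806 = 0.74642
θ = 2·atan2(ρ, z) = 2·atan2(0.10377, 0.517) = 0.39618 rad
ℓ = θ/κ = 0.39618/0.74642 = 0.53078

0.7464 147.99 0.5308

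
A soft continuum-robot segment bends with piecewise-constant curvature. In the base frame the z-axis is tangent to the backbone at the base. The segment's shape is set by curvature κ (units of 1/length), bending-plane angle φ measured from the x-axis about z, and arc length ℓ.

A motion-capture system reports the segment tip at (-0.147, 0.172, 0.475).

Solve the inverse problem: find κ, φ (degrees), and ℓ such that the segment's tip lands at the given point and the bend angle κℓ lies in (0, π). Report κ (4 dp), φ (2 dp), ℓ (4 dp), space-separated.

ρ = √(x²+y²) = √(-0.147² + 0.172²) = 0.22626
φ = atan2(y, x) mod 360° = atan2(0.172, -0.147) = 130.5189°
|p|² = ρ² + z² = 0.22626² + 0.475² = 0.27682
κ = 2ρ / |p|² = 2×0.22626 / 0.27682 = 1.63471
θ = 2·atan2(ρ, z) = 2·atan2(0.22626, 0.475) = 0.88907 rad
ℓ = θ/κ = 0.88907/1.63471 = 0.54387

1.6347 130.52 0.5439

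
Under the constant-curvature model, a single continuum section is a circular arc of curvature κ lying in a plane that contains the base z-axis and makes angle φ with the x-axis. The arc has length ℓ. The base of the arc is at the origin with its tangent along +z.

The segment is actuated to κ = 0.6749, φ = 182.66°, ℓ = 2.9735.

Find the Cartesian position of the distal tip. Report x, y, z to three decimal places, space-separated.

-2.105 -0.098 1.343

θ = κ·ℓ = 0.6749 × 2.9735 = 2.00682 rad
ρ = (1 − cos θ)/κ = (1 − -0.42233)/0.6749 = 2.10747
z = sin θ / κ = 0.90644/0.6749 = 1.34307
x = ρ cos φ = 2.10747 × cos(182.66°) = -2.10520
y = ρ sin φ = 2.10747 × sin(182.66°) = -0.09781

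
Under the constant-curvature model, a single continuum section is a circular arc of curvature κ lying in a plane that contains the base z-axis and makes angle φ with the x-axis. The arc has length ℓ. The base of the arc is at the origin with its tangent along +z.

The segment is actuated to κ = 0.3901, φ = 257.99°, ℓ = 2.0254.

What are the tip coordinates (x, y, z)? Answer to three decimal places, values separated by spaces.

-0.158 -0.743 1.821

θ = κ·ℓ = 0.3901 × 2.0254 = 0.79011 rad
ρ = (1 − cos θ)/κ = (1 − 0.70377)/0.3901 = 0.75937
z = sin θ / κ = 0.71043/0.3901 = 1.82115
x = ρ cos φ = 0.75937 × cos(257.99°) = -0.15801
y = ρ sin φ = 0.75937 × sin(257.99°) = -0.74275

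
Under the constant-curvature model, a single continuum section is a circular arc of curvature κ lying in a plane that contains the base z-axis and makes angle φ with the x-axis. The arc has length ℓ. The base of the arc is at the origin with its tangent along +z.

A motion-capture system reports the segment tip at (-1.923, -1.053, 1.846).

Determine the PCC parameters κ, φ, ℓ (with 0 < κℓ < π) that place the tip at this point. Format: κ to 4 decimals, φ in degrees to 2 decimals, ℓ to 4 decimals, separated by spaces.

0.5338 208.70 3.2633

ρ = √(x²+y²) = √(-1.923² + -1.053²) = 2.19243
φ = atan2(y, x) mod 360° = atan2(-1.053, -1.923) = 208.7043°
|p|² = ρ² + z² = 2.19243² + 1.846² = 8.21445
κ = 2ρ / |p|² = 2×2.19243 / 8.21445 = 0.53380
θ = 2·atan2(ρ, z) = 2·atan2(2.19243, 1.846) = 1.74194 rad
ℓ = θ/κ = 1.74194/0.53380 = 3.26330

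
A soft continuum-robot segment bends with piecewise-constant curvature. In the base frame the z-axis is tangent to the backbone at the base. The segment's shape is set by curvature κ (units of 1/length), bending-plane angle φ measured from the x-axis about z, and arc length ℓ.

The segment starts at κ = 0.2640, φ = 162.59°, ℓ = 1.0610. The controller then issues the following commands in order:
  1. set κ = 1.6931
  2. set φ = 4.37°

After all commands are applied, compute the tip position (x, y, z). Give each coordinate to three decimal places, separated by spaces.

0.721 0.055 0.576

initial: κ=0.2640, φ=162.59°, ℓ=1.0610
cmd 1: set κ=1.6931 → (κ,φ,ℓ)=(1.6931,162.59°,1.0610) → tip=(-0.6896,0.2162,0.5757)
cmd 2: set φ=4.37° → (κ,φ,ℓ)=(1.6931,4.37°,1.0610) → tip=(0.7206,0.0551,0.5757)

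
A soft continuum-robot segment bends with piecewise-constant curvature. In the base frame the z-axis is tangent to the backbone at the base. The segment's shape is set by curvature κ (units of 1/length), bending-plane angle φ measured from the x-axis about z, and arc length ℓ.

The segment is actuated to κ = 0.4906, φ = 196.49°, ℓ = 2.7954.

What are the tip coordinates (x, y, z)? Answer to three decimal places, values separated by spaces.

-1.567 -0.464 1.998

θ = κ·ℓ = 0.4906 × 2.7954 = 1.37142 rad
ρ = (1 − cos θ)/κ = (1 − 0.19805)/0.4906 = 1.63462
z = sin θ / κ = 0.98019/0.4906 = 1.99794
x = ρ cos φ = 1.63462 × cos(196.49°) = -1.56739
y = ρ sin φ = 1.63462 × sin(196.49°) = -0.46398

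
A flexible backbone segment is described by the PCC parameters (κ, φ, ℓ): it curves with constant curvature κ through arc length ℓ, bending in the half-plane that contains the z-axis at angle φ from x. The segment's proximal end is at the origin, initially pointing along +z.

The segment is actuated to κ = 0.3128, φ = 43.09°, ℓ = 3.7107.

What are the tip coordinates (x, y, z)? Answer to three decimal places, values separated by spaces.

1.404 1.313 2.932

θ = κ·ℓ = 0.3128 × 3.7107 = 1.16071 rad
ρ = (1 − cos θ)/κ = (1 − 0.39869)/0.3128 = 1.92234
z = sin θ / κ = 0.91709/0.3128 = 2.93186
x = ρ cos φ = 1.92234 × cos(43.09°) = 1.40385
y = ρ sin φ = 1.92234 × sin(43.09°) = 1.31324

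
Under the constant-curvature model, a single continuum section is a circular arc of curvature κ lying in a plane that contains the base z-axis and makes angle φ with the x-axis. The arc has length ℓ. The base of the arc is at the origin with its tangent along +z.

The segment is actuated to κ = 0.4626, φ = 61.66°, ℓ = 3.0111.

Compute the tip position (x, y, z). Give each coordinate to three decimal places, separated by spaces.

0.845 1.566 2.128

θ = κ·ℓ = 0.4626 × 3.0111 = 1.39293 rad
ρ = (1 − cos θ)/κ = (1 − 0.17693)/0.4626 = 1.77924
z = sin θ / κ = 0.98422/0.4626 = 2.12759
x = ρ cos φ = 1.77924 × cos(61.66°) = 0.84461
y = ρ sin φ = 1.77924 × sin(61.66°) = 1.56599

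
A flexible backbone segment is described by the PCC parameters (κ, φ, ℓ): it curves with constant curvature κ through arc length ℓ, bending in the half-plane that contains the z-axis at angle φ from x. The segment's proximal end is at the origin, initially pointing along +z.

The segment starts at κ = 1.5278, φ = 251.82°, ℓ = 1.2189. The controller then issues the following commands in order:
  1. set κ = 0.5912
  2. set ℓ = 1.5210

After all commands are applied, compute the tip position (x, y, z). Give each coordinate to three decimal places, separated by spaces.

-0.199 -0.607 1.324

initial: κ=1.5278, φ=251.82°, ℓ=1.2189
cmd 1: set κ=0.5912 → (κ,φ,ℓ)=(0.5912,251.82°,1.2189) → tip=(-0.1312,-0.3995,1.1161)
cmd 2: set ℓ=1.5210 → (κ,φ,ℓ)=(0.5912,251.82°,1.5210) → tip=(-0.1994,-0.6071,1.3242)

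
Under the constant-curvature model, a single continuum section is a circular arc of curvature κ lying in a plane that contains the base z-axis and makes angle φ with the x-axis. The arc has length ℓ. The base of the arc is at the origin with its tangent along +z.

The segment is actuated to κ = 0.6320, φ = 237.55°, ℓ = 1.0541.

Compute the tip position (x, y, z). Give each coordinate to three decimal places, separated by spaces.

-0.182 -0.285 0.978

θ = κ·ℓ = 0.6320 × 1.0541 = 0.66619 rad
ρ = (1 − cos θ)/κ = (1 − 0.78618)/0.6320 = 0.33832
z = sin θ / κ = 0.61800/0.6320 = 0.97784
x = ρ cos φ = 0.33832 × cos(237.55°) = -0.18153
y = ρ sin φ = 0.33832 × sin(237.55°) = -0.28550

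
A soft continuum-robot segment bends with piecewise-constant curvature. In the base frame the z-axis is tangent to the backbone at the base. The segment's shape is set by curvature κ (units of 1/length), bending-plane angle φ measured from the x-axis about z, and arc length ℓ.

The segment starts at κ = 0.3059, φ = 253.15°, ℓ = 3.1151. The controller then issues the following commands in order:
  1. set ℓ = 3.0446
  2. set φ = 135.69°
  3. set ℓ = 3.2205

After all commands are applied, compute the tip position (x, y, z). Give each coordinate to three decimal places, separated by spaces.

-1.046 1.021 2.724

initial: κ=0.3059, φ=253.15°, ℓ=3.1151
cmd 1: set ℓ=3.0446 → (κ,φ,ℓ)=(0.3059,253.15°,3.0446) → tip=(-0.3821,-1.2616,2.6232)
cmd 2: set φ=135.69° → (κ,φ,ℓ)=(0.3059,135.69°,3.0446) → tip=(-0.9433,0.9208,2.6232)
cmd 3: set ℓ=3.2205 → (κ,φ,ℓ)=(0.3059,135.69°,3.2205) → tip=(-1.0463,1.0213,2.7243)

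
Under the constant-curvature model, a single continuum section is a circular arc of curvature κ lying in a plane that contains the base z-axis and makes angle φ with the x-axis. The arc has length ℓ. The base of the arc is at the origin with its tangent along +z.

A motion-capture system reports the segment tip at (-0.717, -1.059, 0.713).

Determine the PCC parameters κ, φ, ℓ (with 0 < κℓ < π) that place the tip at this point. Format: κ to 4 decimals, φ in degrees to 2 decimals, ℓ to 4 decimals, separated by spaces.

ρ = √(x²+y²) = √(-0.717² + -1.059²) = 1.27889
φ = atan2(y, x) mod 360° = atan2(-1.059, -0.717) = 235.8999°
|p|² = ρ² + z² = 1.27889² + 0.713² = 2.14394
κ = 2ρ / |p|² = 2×1.27889 / 2.14394 = 1.19303
θ = 2·atan2(ρ, z) = 2·atan2(1.27889, 0.713) = 2.12441 rad
ℓ = θ/κ = 2.12441/1.19303 = 1.78068

1.1930 235.90 1.7807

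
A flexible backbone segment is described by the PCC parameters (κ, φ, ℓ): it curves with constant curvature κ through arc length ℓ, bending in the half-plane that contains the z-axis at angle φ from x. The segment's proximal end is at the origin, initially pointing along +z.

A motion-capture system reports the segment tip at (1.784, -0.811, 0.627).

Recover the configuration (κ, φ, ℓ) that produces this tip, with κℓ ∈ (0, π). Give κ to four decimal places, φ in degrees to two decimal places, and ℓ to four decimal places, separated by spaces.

0.9258 335.55 2.7244

ρ = √(x²+y²) = √(1.784² + -0.811²) = 1.95969
φ = atan2(y, x) mod 360° = atan2(-0.811, 1.784) = 335.5536°
|p|² = ρ² + z² = 1.95969² + 0.627² = 4.23351
κ = 2ρ / |p|² = 2×1.95969 / 4.23351 = 0.92580
θ = 2·atan2(ρ, z) = 2·atan2(1.95969, 0.627) = 2.52228 rad
ℓ = θ/κ = 2.52228/0.92580 = 2.72444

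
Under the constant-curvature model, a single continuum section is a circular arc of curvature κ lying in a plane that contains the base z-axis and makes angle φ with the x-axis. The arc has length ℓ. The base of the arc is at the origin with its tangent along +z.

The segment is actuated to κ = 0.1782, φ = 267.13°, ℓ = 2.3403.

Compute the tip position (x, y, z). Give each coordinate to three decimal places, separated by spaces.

θ = κ·ℓ = 0.1782 × 2.3403 = 0.41704 rad
ρ = (1 − cos θ)/κ = (1 − 0.91429)/0.1782 = 0.48097
z = sin θ / κ = 0.40506/0.1782 = 2.27305
x = ρ cos φ = 0.48097 × cos(267.13°) = -0.02408
y = ρ sin φ = 0.48097 × sin(267.13°) = -0.48037

-0.024 -0.480 2.273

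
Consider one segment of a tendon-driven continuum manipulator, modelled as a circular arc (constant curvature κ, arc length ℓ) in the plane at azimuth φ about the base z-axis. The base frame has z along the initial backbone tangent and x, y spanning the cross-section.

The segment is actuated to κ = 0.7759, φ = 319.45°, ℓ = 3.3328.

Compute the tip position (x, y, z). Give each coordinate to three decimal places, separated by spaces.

1.811 -1.550 0.680

θ = κ·ℓ = 0.7759 × 3.3328 = 2.58592 rad
ρ = (1 − cos θ)/κ = (1 − -0.84955)/0.7759 = 2.38374
z = sin θ / κ = 0.52752/0.7759 = 0.67988
x = ρ cos φ = 2.38374 × cos(319.45°) = 1.81126
y = ρ sin φ = 2.38374 × sin(319.45°) = -1.54970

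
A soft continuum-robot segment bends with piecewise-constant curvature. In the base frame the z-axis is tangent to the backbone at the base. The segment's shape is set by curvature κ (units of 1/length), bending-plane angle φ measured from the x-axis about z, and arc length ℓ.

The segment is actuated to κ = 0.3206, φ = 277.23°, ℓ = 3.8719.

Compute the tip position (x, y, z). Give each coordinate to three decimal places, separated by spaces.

0.266 -2.093 2.951

θ = κ·ℓ = 0.3206 × 3.8719 = 1.24133 rad
ρ = (1 − cos θ)/κ = (1 − 0.32354)/0.3206 = 2.10999
z = sin θ / κ = 0.94622/0.3206 = 2.95139
x = ρ cos φ = 2.10999 × cos(277.23°) = 0.26555
y = ρ sin φ = 2.10999 × sin(277.23°) = -2.09321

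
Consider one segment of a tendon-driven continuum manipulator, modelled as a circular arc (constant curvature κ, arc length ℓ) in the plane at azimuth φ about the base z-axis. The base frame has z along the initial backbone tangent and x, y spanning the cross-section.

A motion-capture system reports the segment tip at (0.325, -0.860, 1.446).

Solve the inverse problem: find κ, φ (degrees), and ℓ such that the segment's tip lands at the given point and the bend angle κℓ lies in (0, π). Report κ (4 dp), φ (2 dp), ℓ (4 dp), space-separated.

ρ = √(x²+y²) = √(0.325² + -0.860²) = 0.91936
φ = atan2(y, x) mod 360° = atan2(-0.860, 0.325) = 290.7019°
|p|² = ρ² + z² = 0.91936² + 1.446² = 2.93614
κ = 2ρ / |p|² = 2×0.91936 / 2.93614 = 0.62624
θ = 2·atan2(ρ, z) = 2·atan2(0.91936, 1.446) = 1.13265 rad
ℓ = θ/κ = 1.13265/0.62624 = 1.80866

0.6262 290.70 1.8087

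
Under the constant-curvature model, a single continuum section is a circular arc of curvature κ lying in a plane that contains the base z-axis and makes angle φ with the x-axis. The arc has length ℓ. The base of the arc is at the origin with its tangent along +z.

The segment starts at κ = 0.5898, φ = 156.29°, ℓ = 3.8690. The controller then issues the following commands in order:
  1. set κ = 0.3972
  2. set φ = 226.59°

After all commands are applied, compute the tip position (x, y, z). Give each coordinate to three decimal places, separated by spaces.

initial: κ=0.5898, φ=156.29°, ℓ=3.8690
cmd 1: set κ=0.3972 → (κ,φ,ℓ)=(0.3972,156.29°,3.8690) → tip=(-2.2267,0.9779,2.5162)
cmd 2: set φ=226.59° → (κ,φ,ℓ)=(0.3972,226.59°,3.8690) → tip=(-1.6713,-1.7667,2.5162)

-1.671 -1.767 2.516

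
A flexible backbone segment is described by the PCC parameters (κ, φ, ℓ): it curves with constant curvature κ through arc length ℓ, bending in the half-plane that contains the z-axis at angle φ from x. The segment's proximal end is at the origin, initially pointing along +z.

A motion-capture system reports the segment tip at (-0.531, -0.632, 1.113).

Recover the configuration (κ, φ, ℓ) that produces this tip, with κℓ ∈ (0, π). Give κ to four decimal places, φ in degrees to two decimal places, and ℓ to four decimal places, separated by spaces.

ρ = √(x²+y²) = √(-0.531² + -0.632²) = 0.82546
φ = atan2(y, x) mod 360° = atan2(-0.632, -0.531) = 229.9634°
|p|² = ρ² + z² = 0.82546² + 1.113² = 1.92015
κ = 2ρ / |p|² = 2×0.82546 / 1.92015 = 0.85979
θ = 2·atan2(ρ, z) = 2·atan2(0.82546, 1.113) = 1.27628 rad
ℓ = θ/κ = 1.27628/0.85979 = 1.48441

0.8598 229.96 1.4844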